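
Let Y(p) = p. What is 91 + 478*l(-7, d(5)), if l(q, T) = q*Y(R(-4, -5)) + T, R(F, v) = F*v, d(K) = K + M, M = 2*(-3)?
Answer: -67307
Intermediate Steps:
M = -6
d(K) = -6 + K (d(K) = K - 6 = -6 + K)
l(q, T) = T + 20*q (l(q, T) = q*(-4*(-5)) + T = q*20 + T = 20*q + T = T + 20*q)
91 + 478*l(-7, d(5)) = 91 + 478*((-6 + 5) + 20*(-7)) = 91 + 478*(-1 - 140) = 91 + 478*(-141) = 91 - 67398 = -67307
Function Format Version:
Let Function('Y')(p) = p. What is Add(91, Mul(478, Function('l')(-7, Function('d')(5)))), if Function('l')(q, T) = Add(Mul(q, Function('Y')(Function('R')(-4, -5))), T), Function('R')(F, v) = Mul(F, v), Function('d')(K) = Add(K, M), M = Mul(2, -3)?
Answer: -67307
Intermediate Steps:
M = -6
Function('d')(K) = Add(-6, K) (Function('d')(K) = Add(K, -6) = Add(-6, K))
Function('l')(q, T) = Add(T, Mul(20, q)) (Function('l')(q, T) = Add(Mul(q, Mul(-4, -5)), T) = Add(Mul(q, 20), T) = Add(Mul(20, q), T) = Add(T, Mul(20, q)))
Add(91, Mul(478, Function('l')(-7, Function('d')(5)))) = Add(91, Mul(478, Add(Add(-6, 5), Mul(20, -7)))) = Add(91, Mul(478, Add(-1, -140))) = Add(91, Mul(478, -141)) = Add(91, -67398) = -67307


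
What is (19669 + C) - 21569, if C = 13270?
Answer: 11370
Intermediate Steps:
(19669 + C) - 21569 = (19669 + 13270) - 21569 = 32939 - 21569 = 11370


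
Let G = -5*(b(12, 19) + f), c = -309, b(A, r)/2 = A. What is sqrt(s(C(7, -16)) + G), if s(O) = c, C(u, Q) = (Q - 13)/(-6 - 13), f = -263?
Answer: sqrt(886) ≈ 29.766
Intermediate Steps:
b(A, r) = 2*A
C(u, Q) = 13/19 - Q/19 (C(u, Q) = (-13 + Q)/(-19) = (-13 + Q)*(-1/19) = 13/19 - Q/19)
s(O) = -309
G = 1195 (G = -5*(2*12 - 263) = -5*(24 - 263) = -5*(-239) = 1195)
sqrt(s(C(7, -16)) + G) = sqrt(-309 + 1195) = sqrt(886)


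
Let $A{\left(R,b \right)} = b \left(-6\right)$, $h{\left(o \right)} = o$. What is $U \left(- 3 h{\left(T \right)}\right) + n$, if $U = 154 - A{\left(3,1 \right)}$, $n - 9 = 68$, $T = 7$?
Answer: $-3283$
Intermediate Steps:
$n = 77$ ($n = 9 + 68 = 77$)
$A{\left(R,b \right)} = - 6 b$
$U = 160$ ($U = 154 - \left(-6\right) 1 = 154 - -6 = 154 + 6 = 160$)
$U \left(- 3 h{\left(T \right)}\right) + n = 160 \left(\left(-3\right) 7\right) + 77 = 160 \left(-21\right) + 77 = -3360 + 77 = -3283$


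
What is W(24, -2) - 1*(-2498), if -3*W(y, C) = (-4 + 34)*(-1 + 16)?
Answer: 2348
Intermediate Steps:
W(y, C) = -150 (W(y, C) = -(-4 + 34)*(-1 + 16)/3 = -10*15 = -⅓*450 = -150)
W(24, -2) - 1*(-2498) = -150 - 1*(-2498) = -150 + 2498 = 2348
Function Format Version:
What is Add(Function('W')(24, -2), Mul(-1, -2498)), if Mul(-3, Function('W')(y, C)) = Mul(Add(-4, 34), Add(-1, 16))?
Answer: 2348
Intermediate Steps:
Function('W')(y, C) = -150 (Function('W')(y, C) = Mul(Rational(-1, 3), Mul(Add(-4, 34), Add(-1, 16))) = Mul(Rational(-1, 3), Mul(30, 15)) = Mul(Rational(-1, 3), 450) = -150)
Add(Function('W')(24, -2), Mul(-1, -2498)) = Add(-150, Mul(-1, -2498)) = Add(-150, 2498) = 2348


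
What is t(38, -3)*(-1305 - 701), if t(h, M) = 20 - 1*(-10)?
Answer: -60180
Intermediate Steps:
t(h, M) = 30 (t(h, M) = 20 + 10 = 30)
t(38, -3)*(-1305 - 701) = 30*(-1305 - 701) = 30*(-2006) = -60180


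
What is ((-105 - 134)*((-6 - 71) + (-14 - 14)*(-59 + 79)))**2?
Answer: 23177931049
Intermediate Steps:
((-105 - 134)*((-6 - 71) + (-14 - 14)*(-59 + 79)))**2 = (-239*(-77 - 28*20))**2 = (-239*(-77 - 560))**2 = (-239*(-637))**2 = 152243**2 = 23177931049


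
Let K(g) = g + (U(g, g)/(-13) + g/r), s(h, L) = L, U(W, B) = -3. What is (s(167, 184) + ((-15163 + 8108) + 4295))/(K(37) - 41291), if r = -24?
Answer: 803712/12871657 ≈ 0.062440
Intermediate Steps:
K(g) = 3/13 + 23*g/24 (K(g) = g + (-3/(-13) + g/(-24)) = g + (-3*(-1/13) + g*(-1/24)) = g + (3/13 - g/24) = 3/13 + 23*g/24)
(s(167, 184) + ((-15163 + 8108) + 4295))/(K(37) - 41291) = (184 + ((-15163 + 8108) + 4295))/((3/13 + (23/24)*37) - 41291) = (184 + (-7055 + 4295))/((3/13 + 851/24) - 41291) = (184 - 2760)/(11135/312 - 41291) = -2576/(-12871657/312) = -2576*(-312/12871657) = 803712/12871657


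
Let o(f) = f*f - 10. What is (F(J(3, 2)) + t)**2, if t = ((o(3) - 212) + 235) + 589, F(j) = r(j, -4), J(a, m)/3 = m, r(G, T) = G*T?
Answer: 344569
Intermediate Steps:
o(f) = -10 + f**2 (o(f) = f**2 - 10 = -10 + f**2)
J(a, m) = 3*m
F(j) = -4*j (F(j) = j*(-4) = -4*j)
t = 611 (t = (((-10 + 3**2) - 212) + 235) + 589 = (((-10 + 9) - 212) + 235) + 589 = ((-1 - 212) + 235) + 589 = (-213 + 235) + 589 = 22 + 589 = 611)
(F(J(3, 2)) + t)**2 = (-12*2 + 611)**2 = (-4*6 + 611)**2 = (-24 + 611)**2 = 587**2 = 344569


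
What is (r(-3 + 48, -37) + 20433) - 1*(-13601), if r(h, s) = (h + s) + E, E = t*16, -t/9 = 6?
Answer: 33178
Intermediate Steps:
t = -54 (t = -9*6 = -54)
E = -864 (E = -54*16 = -864)
r(h, s) = -864 + h + s (r(h, s) = (h + s) - 864 = -864 + h + s)
(r(-3 + 48, -37) + 20433) - 1*(-13601) = ((-864 + (-3 + 48) - 37) + 20433) - 1*(-13601) = ((-864 + 45 - 37) + 20433) + 13601 = (-856 + 20433) + 13601 = 19577 + 13601 = 33178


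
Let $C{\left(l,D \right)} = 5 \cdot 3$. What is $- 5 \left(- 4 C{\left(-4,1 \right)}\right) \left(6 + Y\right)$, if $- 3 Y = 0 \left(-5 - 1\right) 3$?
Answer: $1800$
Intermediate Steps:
$C{\left(l,D \right)} = 15$
$Y = 0$ ($Y = - \frac{0 \left(-5 - 1\right) 3}{3} = - \frac{0 \left(-6\right) 3}{3} = - \frac{0 \cdot 3}{3} = \left(- \frac{1}{3}\right) 0 = 0$)
$- 5 \left(- 4 C{\left(-4,1 \right)}\right) \left(6 + Y\right) = - 5 \left(\left(-4\right) 15\right) \left(6 + 0\right) = \left(-5\right) \left(-60\right) 6 = 300 \cdot 6 = 1800$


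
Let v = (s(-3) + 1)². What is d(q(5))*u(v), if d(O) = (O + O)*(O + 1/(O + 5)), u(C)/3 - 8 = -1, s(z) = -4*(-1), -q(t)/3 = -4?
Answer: 103320/17 ≈ 6077.6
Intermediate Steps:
q(t) = 12 (q(t) = -3*(-4) = 12)
s(z) = 4
v = 25 (v = (4 + 1)² = 5² = 25)
u(C) = 21 (u(C) = 24 + 3*(-1) = 24 - 3 = 21)
d(O) = 2*O*(O + 1/(5 + O)) (d(O) = (2*O)*(O + 1/(5 + O)) = 2*O*(O + 1/(5 + O)))
d(q(5))*u(v) = (2*12*(1 + 12² + 5*12)/(5 + 12))*21 = (2*12*(1 + 144 + 60)/17)*21 = (2*12*(1/17)*205)*21 = (4920/17)*21 = 103320/17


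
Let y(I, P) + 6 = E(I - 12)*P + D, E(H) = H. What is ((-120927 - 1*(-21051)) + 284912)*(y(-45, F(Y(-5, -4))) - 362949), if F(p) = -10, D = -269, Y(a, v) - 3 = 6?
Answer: -67104045544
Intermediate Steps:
Y(a, v) = 9 (Y(a, v) = 3 + 6 = 9)
y(I, P) = -275 + P*(-12 + I) (y(I, P) = -6 + ((I - 12)*P - 269) = -6 + ((-12 + I)*P - 269) = -6 + (P*(-12 + I) - 269) = -6 + (-269 + P*(-12 + I)) = -275 + P*(-12 + I))
((-120927 - 1*(-21051)) + 284912)*(y(-45, F(Y(-5, -4))) - 362949) = ((-120927 - 1*(-21051)) + 284912)*((-275 - 10*(-12 - 45)) - 362949) = ((-120927 + 21051) + 284912)*((-275 - 10*(-57)) - 362949) = (-99876 + 284912)*((-275 + 570) - 362949) = 185036*(295 - 362949) = 185036*(-362654) = -67104045544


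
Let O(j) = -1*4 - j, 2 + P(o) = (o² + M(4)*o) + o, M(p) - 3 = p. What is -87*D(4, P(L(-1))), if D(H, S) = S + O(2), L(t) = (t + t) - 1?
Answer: 2001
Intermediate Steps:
M(p) = 3 + p
L(t) = -1 + 2*t (L(t) = 2*t - 1 = -1 + 2*t)
P(o) = -2 + o² + 8*o (P(o) = -2 + ((o² + (3 + 4)*o) + o) = -2 + ((o² + 7*o) + o) = -2 + (o² + 8*o) = -2 + o² + 8*o)
O(j) = -4 - j
D(H, S) = -6 + S (D(H, S) = S + (-4 - 1*2) = S + (-4 - 2) = S - 6 = -6 + S)
-87*D(4, P(L(-1))) = -87*(-6 + (-2 + (-1 + 2*(-1))² + 8*(-1 + 2*(-1)))) = -87*(-6 + (-2 + (-1 - 2)² + 8*(-1 - 2))) = -87*(-6 + (-2 + (-3)² + 8*(-3))) = -87*(-6 + (-2 + 9 - 24)) = -87*(-6 - 17) = -87*(-23) = 2001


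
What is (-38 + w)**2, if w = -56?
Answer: 8836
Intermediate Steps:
(-38 + w)**2 = (-38 - 56)**2 = (-94)**2 = 8836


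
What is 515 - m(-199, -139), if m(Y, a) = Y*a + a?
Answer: -27007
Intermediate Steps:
m(Y, a) = a + Y*a
515 - m(-199, -139) = 515 - (-139)*(1 - 199) = 515 - (-139)*(-198) = 515 - 1*27522 = 515 - 27522 = -27007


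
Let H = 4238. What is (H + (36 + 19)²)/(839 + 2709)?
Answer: 7263/3548 ≈ 2.0471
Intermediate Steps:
(H + (36 + 19)²)/(839 + 2709) = (4238 + (36 + 19)²)/(839 + 2709) = (4238 + 55²)/3548 = (4238 + 3025)*(1/3548) = 7263*(1/3548) = 7263/3548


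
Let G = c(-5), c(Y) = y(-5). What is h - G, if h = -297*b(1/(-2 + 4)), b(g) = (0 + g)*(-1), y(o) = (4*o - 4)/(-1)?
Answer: 249/2 ≈ 124.50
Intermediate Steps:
y(o) = 4 - 4*o (y(o) = (-4 + 4*o)*(-1) = 4 - 4*o)
c(Y) = 24 (c(Y) = 4 - 4*(-5) = 4 + 20 = 24)
b(g) = -g (b(g) = g*(-1) = -g)
G = 24
h = 297/2 (h = -(-297)/(-2 + 4) = -(-297)/2 = -297*(-½) = 297/2 ≈ 148.50)
h - G = 297/2 - 1*24 = 297/2 - 24 = 249/2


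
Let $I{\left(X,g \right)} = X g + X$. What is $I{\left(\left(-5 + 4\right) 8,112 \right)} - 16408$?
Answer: $-17312$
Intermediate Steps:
$I{\left(X,g \right)} = X + X g$
$I{\left(\left(-5 + 4\right) 8,112 \right)} - 16408 = \left(-5 + 4\right) 8 \left(1 + 112\right) - 16408 = \left(-1\right) 8 \cdot 113 - 16408 = \left(-8\right) 113 - 16408 = -904 - 16408 = -17312$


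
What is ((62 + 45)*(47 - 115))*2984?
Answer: -21711584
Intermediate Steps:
((62 + 45)*(47 - 115))*2984 = (107*(-68))*2984 = -7276*2984 = -21711584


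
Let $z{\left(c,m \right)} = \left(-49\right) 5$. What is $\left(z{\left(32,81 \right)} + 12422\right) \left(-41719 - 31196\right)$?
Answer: $-887885955$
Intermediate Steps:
$z{\left(c,m \right)} = -245$
$\left(z{\left(32,81 \right)} + 12422\right) \left(-41719 - 31196\right) = \left(-245 + 12422\right) \left(-41719 - 31196\right) = 12177 \left(-72915\right) = -887885955$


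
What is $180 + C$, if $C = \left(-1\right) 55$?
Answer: $125$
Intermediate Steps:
$C = -55$
$180 + C = 180 - 55 = 125$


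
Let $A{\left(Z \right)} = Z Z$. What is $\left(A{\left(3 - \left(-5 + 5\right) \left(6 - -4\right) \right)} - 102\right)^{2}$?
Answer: $8649$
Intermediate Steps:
$A{\left(Z \right)} = Z^{2}$
$\left(A{\left(3 - \left(-5 + 5\right) \left(6 - -4\right) \right)} - 102\right)^{2} = \left(\left(3 - \left(-5 + 5\right) \left(6 - -4\right)\right)^{2} - 102\right)^{2} = \left(\left(3 - 0 \left(6 + 4\right)\right)^{2} - 102\right)^{2} = \left(\left(3 - 0 \cdot 10\right)^{2} - 102\right)^{2} = \left(\left(3 - 0\right)^{2} - 102\right)^{2} = \left(\left(3 + 0\right)^{2} - 102\right)^{2} = \left(3^{2} - 102\right)^{2} = \left(9 - 102\right)^{2} = \left(-93\right)^{2} = 8649$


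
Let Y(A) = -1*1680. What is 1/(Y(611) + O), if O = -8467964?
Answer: -1/8469644 ≈ -1.1807e-7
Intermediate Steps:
Y(A) = -1680
1/(Y(611) + O) = 1/(-1680 - 8467964) = 1/(-8469644) = -1/8469644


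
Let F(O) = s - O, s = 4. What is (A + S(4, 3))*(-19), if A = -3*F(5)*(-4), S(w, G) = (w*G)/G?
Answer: 152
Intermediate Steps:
S(w, G) = w (S(w, G) = (G*w)/G = w)
F(O) = 4 - O
A = -12 (A = -3*(4 - 1*5)*(-4) = -3*(4 - 5)*(-4) = -3*(-1)*(-4) = 3*(-4) = -12)
(A + S(4, 3))*(-19) = (-12 + 4)*(-19) = -8*(-19) = 152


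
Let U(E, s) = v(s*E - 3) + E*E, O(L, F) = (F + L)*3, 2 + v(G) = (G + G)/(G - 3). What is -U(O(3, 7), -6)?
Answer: -27899/31 ≈ -899.97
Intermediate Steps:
v(G) = -2 + 2*G/(-3 + G) (v(G) = -2 + (G + G)/(G - 3) = -2 + (2*G)/(-3 + G) = -2 + 2*G/(-3 + G))
O(L, F) = 3*F + 3*L
U(E, s) = E² + 6/(-6 + E*s) (U(E, s) = 6/(-3 + (s*E - 3)) + E*E = 6/(-3 + (E*s - 3)) + E² = 6/(-3 + (-3 + E*s)) + E² = 6/(-6 + E*s) + E² = E² + 6/(-6 + E*s))
-U(O(3, 7), -6) = -(6 + (3*7 + 3*3)²*(-6 + (3*7 + 3*3)*(-6)))/(-6 + (3*7 + 3*3)*(-6)) = -(6 + (21 + 9)²*(-6 + (21 + 9)*(-6)))/(-6 + (21 + 9)*(-6)) = -(6 + 30²*(-6 + 30*(-6)))/(-6 + 30*(-6)) = -(6 + 900*(-6 - 180))/(-6 - 180) = -(6 + 900*(-186))/(-186) = -(-1)*(6 - 167400)/186 = -(-1)*(-167394)/186 = -1*27899/31 = -27899/31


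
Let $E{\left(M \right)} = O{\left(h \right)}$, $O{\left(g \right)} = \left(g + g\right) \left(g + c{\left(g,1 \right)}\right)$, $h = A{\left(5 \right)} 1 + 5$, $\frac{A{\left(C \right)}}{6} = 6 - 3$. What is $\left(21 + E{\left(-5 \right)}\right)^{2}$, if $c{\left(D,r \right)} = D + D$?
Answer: $10208025$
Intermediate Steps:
$c{\left(D,r \right)} = 2 D$
$A{\left(C \right)} = 18$ ($A{\left(C \right)} = 6 \left(6 - 3\right) = 6 \cdot 3 = 18$)
$h = 23$ ($h = 18 \cdot 1 + 5 = 18 + 5 = 23$)
$O{\left(g \right)} = 6 g^{2}$ ($O{\left(g \right)} = \left(g + g\right) \left(g + 2 g\right) = 2 g 3 g = 6 g^{2}$)
$E{\left(M \right)} = 3174$ ($E{\left(M \right)} = 6 \cdot 23^{2} = 6 \cdot 529 = 3174$)
$\left(21 + E{\left(-5 \right)}\right)^{2} = \left(21 + 3174\right)^{2} = 3195^{2} = 10208025$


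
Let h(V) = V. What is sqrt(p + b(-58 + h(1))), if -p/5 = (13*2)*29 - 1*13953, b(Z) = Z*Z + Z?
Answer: sqrt(69187) ≈ 263.03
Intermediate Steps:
b(Z) = Z + Z**2 (b(Z) = Z**2 + Z = Z + Z**2)
p = 65995 (p = -5*((13*2)*29 - 1*13953) = -5*(26*29 - 13953) = -5*(754 - 13953) = -5*(-13199) = 65995)
sqrt(p + b(-58 + h(1))) = sqrt(65995 + (-58 + 1)*(1 + (-58 + 1))) = sqrt(65995 - 57*(1 - 57)) = sqrt(65995 - 57*(-56)) = sqrt(65995 + 3192) = sqrt(69187)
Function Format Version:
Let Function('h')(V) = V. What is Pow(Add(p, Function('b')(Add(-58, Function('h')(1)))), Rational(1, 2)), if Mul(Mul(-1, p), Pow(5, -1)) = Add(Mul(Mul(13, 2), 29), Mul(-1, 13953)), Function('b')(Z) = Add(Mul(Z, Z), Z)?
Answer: Pow(69187, Rational(1, 2)) ≈ 263.03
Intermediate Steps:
Function('b')(Z) = Add(Z, Pow(Z, 2)) (Function('b')(Z) = Add(Pow(Z, 2), Z) = Add(Z, Pow(Z, 2)))
p = 65995 (p = Mul(-5, Add(Mul(Mul(13, 2), 29), Mul(-1, 13953))) = Mul(-5, Add(Mul(26, 29), -13953)) = Mul(-5, Add(754, -13953)) = Mul(-5, -13199) = 65995)
Pow(Add(p, Function('b')(Add(-58, Function('h')(1)))), Rational(1, 2)) = Pow(Add(65995, Mul(Add(-58, 1), Add(1, Add(-58, 1)))), Rational(1, 2)) = Pow(Add(65995, Mul(-57, Add(1, -57))), Rational(1, 2)) = Pow(Add(65995, Mul(-57, -56)), Rational(1, 2)) = Pow(Add(65995, 3192), Rational(1, 2)) = Pow(69187, Rational(1, 2))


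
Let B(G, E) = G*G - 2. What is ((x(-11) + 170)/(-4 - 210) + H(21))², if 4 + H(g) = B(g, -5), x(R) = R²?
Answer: 8611654401/45796 ≈ 1.8804e+5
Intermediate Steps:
B(G, E) = -2 + G² (B(G, E) = G² - 2 = -2 + G²)
H(g) = -6 + g² (H(g) = -4 + (-2 + g²) = -6 + g²)
((x(-11) + 170)/(-4 - 210) + H(21))² = (((-11)² + 170)/(-4 - 210) + (-6 + 21²))² = ((121 + 170)/(-214) + (-6 + 441))² = (291*(-1/214) + 435)² = (-291/214 + 435)² = (92799/214)² = 8611654401/45796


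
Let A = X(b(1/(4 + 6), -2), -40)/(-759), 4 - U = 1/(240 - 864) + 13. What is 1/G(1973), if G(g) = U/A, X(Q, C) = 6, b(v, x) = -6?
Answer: 1248/1420595 ≈ 0.00087851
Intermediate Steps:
U = -5615/624 (U = 4 - (1/(240 - 864) + 13) = 4 - (1/(-624) + 13) = 4 - (-1/624 + 13) = 4 - 1*8111/624 = 4 - 8111/624 = -5615/624 ≈ -8.9984)
A = -2/253 (A = 6/(-759) = 6*(-1/759) = -2/253 ≈ -0.0079051)
G(g) = 1420595/1248 (G(g) = -5615/(624*(-2/253)) = -5615/624*(-253/2) = 1420595/1248)
1/G(1973) = 1/(1420595/1248) = 1248/1420595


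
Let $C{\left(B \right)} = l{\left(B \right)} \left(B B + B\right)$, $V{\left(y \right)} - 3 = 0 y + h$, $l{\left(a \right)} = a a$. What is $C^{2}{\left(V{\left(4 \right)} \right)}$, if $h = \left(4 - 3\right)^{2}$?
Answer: $102400$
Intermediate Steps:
$l{\left(a \right)} = a^{2}$
$h = 1$ ($h = 1^{2} = 1$)
$V{\left(y \right)} = 4$ ($V{\left(y \right)} = 3 + \left(0 y + 1\right) = 3 + \left(0 + 1\right) = 3 + 1 = 4$)
$C{\left(B \right)} = B^{2} \left(B + B^{2}\right)$ ($C{\left(B \right)} = B^{2} \left(B B + B\right) = B^{2} \left(B^{2} + B\right) = B^{2} \left(B + B^{2}\right)$)
$C^{2}{\left(V{\left(4 \right)} \right)} = \left(4^{3} \left(1 + 4\right)\right)^{2} = \left(64 \cdot 5\right)^{2} = 320^{2} = 102400$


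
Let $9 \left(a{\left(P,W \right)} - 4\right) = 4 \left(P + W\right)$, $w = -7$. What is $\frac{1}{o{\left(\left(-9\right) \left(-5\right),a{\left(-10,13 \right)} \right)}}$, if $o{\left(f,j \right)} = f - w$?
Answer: $\frac{1}{52} \approx 0.019231$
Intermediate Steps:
$a{\left(P,W \right)} = 4 + \frac{4 P}{9} + \frac{4 W}{9}$ ($a{\left(P,W \right)} = 4 + \frac{4 \left(P + W\right)}{9} = 4 + \frac{4 P + 4 W}{9} = 4 + \left(\frac{4 P}{9} + \frac{4 W}{9}\right) = 4 + \frac{4 P}{9} + \frac{4 W}{9}$)
$o{\left(f,j \right)} = 7 + f$ ($o{\left(f,j \right)} = f - -7 = f + 7 = 7 + f$)
$\frac{1}{o{\left(\left(-9\right) \left(-5\right),a{\left(-10,13 \right)} \right)}} = \frac{1}{7 - -45} = \frac{1}{7 + 45} = \frac{1}{52}$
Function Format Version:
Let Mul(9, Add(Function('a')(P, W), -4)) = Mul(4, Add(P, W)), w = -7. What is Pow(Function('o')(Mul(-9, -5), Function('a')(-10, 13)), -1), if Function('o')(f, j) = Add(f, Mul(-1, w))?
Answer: Rational(1, 52) ≈ 0.019231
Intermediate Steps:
Function('a')(P, W) = Add(4, Mul(Rational(4, 9), P), Mul(Rational(4, 9), W)) (Function('a')(P, W) = Add(4, Mul(Rational(1, 9), Mul(4, Add(P, W)))) = Add(4, Mul(Rational(1, 9), Add(Mul(4, P), Mul(4, W)))) = Add(4, Add(Mul(Rational(4, 9), P), Mul(Rational(4, 9), W))) = Add(4, Mul(Rational(4, 9), P), Mul(Rational(4, 9), W)))
Function('o')(f, j) = Add(7, f) (Function('o')(f, j) = Add(f, Mul(-1, -7)) = Add(f, 7) = Add(7, f))
Pow(Function('o')(Mul(-9, -5), Function('a')(-10, 13)), -1) = Pow(Add(7, Mul(-9, -5)), -1) = Pow(Add(7, 45), -1) = Pow(52, -1) = Rational(1, 52)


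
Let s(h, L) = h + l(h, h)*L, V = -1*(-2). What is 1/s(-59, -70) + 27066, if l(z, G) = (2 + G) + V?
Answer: 102607207/3791 ≈ 27066.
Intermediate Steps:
V = 2
l(z, G) = 4 + G (l(z, G) = (2 + G) + 2 = 4 + G)
s(h, L) = h + L*(4 + h) (s(h, L) = h + (4 + h)*L = h + L*(4 + h))
1/s(-59, -70) + 27066 = 1/(-59 - 70*(4 - 59)) + 27066 = 1/(-59 - 70*(-55)) + 27066 = 1/(-59 + 3850) + 27066 = 1/3791 + 27066 = 102607207/3791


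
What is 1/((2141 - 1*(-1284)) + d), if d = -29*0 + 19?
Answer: 1/3444 ≈ 0.00029036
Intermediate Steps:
d = 19 (d = 0 + 19 = 19)
1/((2141 - 1*(-1284)) + d) = 1/((2141 - 1*(-1284)) + 19) = 1/((2141 + 1284) + 19) = 1/(3425 + 19) = 1/3444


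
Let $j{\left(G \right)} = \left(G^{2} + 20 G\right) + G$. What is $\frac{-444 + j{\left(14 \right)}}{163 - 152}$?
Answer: $\frac{46}{11} \approx 4.1818$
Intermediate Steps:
$j{\left(G \right)} = G^{2} + 21 G$
$\frac{-444 + j{\left(14 \right)}}{163 - 152} = \frac{-444 + 14 \left(21 + 14\right)}{163 - 152} = \frac{-444 + 14 \cdot 35}{11} = \left(-444 + 490\right) \frac{1}{11} = 46 \cdot \frac{1}{11} = \frac{46}{11}$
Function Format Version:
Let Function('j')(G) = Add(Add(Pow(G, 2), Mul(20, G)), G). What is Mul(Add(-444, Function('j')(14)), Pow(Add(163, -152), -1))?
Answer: Rational(46, 11) ≈ 4.1818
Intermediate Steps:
Function('j')(G) = Add(Pow(G, 2), Mul(21, G))
Mul(Add(-444, Function('j')(14)), Pow(Add(163, -152), -1)) = Mul(Add(-444, Mul(14, Add(21, 14))), Pow(Add(163, -152), -1)) = Mul(Add(-444, Mul(14, 35)), Pow(11, -1)) = Mul(Add(-444, 490), Rational(1, 11)) = Mul(46, Rational(1, 11)) = Rational(46, 11)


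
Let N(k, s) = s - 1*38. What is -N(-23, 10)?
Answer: 28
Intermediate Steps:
N(k, s) = -38 + s (N(k, s) = s - 38 = -38 + s)
-N(-23, 10) = -(-38 + 10) = -1*(-28) = 28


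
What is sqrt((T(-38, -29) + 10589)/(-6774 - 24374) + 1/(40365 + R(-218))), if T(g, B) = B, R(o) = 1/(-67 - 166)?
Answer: I*sqrt(454573418957575469123)/36618538814 ≈ 0.58224*I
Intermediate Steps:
R(o) = -1/233 (R(o) = 1/(-233) = -1/233)
sqrt((T(-38, -29) + 10589)/(-6774 - 24374) + 1/(40365 + R(-218))) = sqrt((-29 + 10589)/(-6774 - 24374) + 1/(40365 - 1/233)) = sqrt(10560/(-31148) + 1/(9405044/233)) = sqrt(10560*(-1/31148) + 233/9405044) = sqrt(-2640/7787 + 233/9405044) = sqrt(-24827501789/73237077628) = I*sqrt(454573418957575469123)/36618538814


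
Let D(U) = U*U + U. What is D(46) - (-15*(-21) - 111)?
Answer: 1958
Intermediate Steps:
D(U) = U + U² (D(U) = U² + U = U + U²)
D(46) - (-15*(-21) - 111) = 46*(1 + 46) - (-15*(-21) - 111) = 46*47 - (315 - 111) = 2162 - 1*204 = 2162 - 204 = 1958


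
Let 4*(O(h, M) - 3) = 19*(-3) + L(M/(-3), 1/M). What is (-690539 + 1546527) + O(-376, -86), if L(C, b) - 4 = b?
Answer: 294456345/344 ≈ 8.5598e+5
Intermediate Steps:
L(C, b) = 4 + b
O(h, M) = -41/4 + 1/(4*M) (O(h, M) = 3 + (19*(-3) + (4 + 1/M))/4 = 3 + (-57 + (4 + 1/M))/4 = 3 + (-53 + 1/M)/4 = 3 + (-53/4 + 1/(4*M)) = -41/4 + 1/(4*M))
(-690539 + 1546527) + O(-376, -86) = (-690539 + 1546527) + (1/4)*(1 - 41*(-86))/(-86) = 855988 + (1/4)*(-1/86)*(1 + 3526) = 855988 + (1/4)*(-1/86)*3527 = 855988 - 3527/344 = 294456345/344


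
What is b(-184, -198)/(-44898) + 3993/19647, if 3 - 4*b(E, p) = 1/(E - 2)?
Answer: 14819070727/72921176496 ≈ 0.20322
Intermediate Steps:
b(E, p) = ¾ - 1/(4*(-2 + E)) (b(E, p) = ¾ - 1/(4*(E - 2)) = ¾ - 1/(4*(-2 + E)))
b(-184, -198)/(-44898) + 3993/19647 = ((-7 + 3*(-184))/(4*(-2 - 184)))/(-44898) + 3993/19647 = ((¼)*(-7 - 552)/(-186))*(-1/44898) + 3993*(1/19647) = ((¼)*(-1/186)*(-559))*(-1/44898) + 1331/6549 = (559/744)*(-1/44898) + 1331/6549 = -559/33404112 + 1331/6549 = 14819070727/72921176496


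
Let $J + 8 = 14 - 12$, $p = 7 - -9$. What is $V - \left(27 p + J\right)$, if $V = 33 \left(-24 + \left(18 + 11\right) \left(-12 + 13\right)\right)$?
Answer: $-261$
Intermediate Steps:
$p = 16$ ($p = 7 + 9 = 16$)
$J = -6$ ($J = -8 + \left(14 - 12\right) = -8 + 2 = -6$)
$V = 165$ ($V = 33 \left(-24 + 29 \cdot 1\right) = 33 \left(-24 + 29\right) = 33 \cdot 5 = 165$)
$V - \left(27 p + J\right) = 165 - \left(27 \cdot 16 - 6\right) = 165 - \left(432 - 6\right) = 165 - 426 = -261$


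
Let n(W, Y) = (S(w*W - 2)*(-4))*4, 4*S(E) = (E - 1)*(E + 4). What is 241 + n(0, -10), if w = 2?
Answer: 265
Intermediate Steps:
S(E) = (-1 + E)*(4 + E)/4 (S(E) = ((E - 1)*(E + 4))/4 = ((-1 + E)*(4 + E))/4 = (-1 + E)*(4 + E)/4)
n(W, Y) = 40 - 24*W - 4*(-2 + 2*W)**2 (n(W, Y) = ((-1 + (2*W - 2)**2/4 + 3*(2*W - 2)/4)*(-4))*4 = ((-1 + (-2 + 2*W)**2/4 + 3*(-2 + 2*W)/4)*(-4))*4 = ((-1 + (-2 + 2*W)**2/4 + (-3/2 + 3*W/2))*(-4))*4 = ((-5/2 + (-2 + 2*W)**2/4 + 3*W/2)*(-4))*4 = (10 - (-2 + 2*W)**2 - 6*W)*4 = 40 - 24*W - 4*(-2 + 2*W)**2)
241 + n(0, -10) = 241 + (24 - 16*0**2 + 8*0) = 241 + (24 - 16*0 + 0) = 241 + (24 + 0 + 0) = 241 + 24 = 265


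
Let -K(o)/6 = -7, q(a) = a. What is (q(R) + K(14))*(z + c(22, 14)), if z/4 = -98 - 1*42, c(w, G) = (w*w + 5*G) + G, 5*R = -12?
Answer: 1584/5 ≈ 316.80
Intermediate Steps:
R = -12/5 (R = (⅕)*(-12) = -12/5 ≈ -2.4000)
K(o) = 42 (K(o) = -6*(-7) = 42)
c(w, G) = w² + 6*G (c(w, G) = (w² + 5*G) + G = w² + 6*G)
z = -560 (z = 4*(-98 - 1*42) = 4*(-98 - 42) = 4*(-140) = -560)
(q(R) + K(14))*(z + c(22, 14)) = (-12/5 + 42)*(-560 + (22² + 6*14)) = 198*(-560 + (484 + 84))/5 = 198*(-560 + 568)/5 = (198/5)*8 = 1584/5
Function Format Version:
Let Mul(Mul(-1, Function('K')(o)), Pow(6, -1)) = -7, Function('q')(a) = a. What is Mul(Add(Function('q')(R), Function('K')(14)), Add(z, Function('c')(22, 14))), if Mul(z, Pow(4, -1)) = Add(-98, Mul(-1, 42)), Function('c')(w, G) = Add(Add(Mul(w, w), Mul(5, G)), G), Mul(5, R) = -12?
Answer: Rational(1584, 5) ≈ 316.80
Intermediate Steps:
R = Rational(-12, 5) (R = Mul(Rational(1, 5), -12) = Rational(-12, 5) ≈ -2.4000)
Function('K')(o) = 42 (Function('K')(o) = Mul(-6, -7) = 42)
Function('c')(w, G) = Add(Pow(w, 2), Mul(6, G)) (Function('c')(w, G) = Add(Add(Pow(w, 2), Mul(5, G)), G) = Add(Pow(w, 2), Mul(6, G)))
z = -560 (z = Mul(4, Add(-98, Mul(-1, 42))) = Mul(4, Add(-98, -42)) = Mul(4, -140) = -560)
Mul(Add(Function('q')(R), Function('K')(14)), Add(z, Function('c')(22, 14))) = Mul(Add(Rational(-12, 5), 42), Add(-560, Add(Pow(22, 2), Mul(6, 14)))) = Mul(Rational(198, 5), Add(-560, Add(484, 84))) = Mul(Rational(198, 5), Add(-560, 568)) = Mul(Rational(198, 5), 8) = Rational(1584, 5)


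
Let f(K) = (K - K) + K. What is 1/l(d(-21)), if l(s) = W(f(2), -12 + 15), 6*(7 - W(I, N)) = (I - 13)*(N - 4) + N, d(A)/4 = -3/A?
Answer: 3/14 ≈ 0.21429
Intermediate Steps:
f(K) = K (f(K) = 0 + K = K)
d(A) = -12/A (d(A) = 4*(-3/A) = -12/A)
W(I, N) = 7 - N/6 - (-13 + I)*(-4 + N)/6 (W(I, N) = 7 - ((I - 13)*(N - 4) + N)/6 = 7 - ((-13 + I)*(-4 + N) + N)/6 = 7 - (N + (-13 + I)*(-4 + N))/6 = 7 + (-N/6 - (-13 + I)*(-4 + N)/6) = 7 - N/6 - (-13 + I)*(-4 + N)/6)
l(s) = 14/3 (l(s) = -5/3 + 2*(-12 + 15) + (⅔)*2 - ⅙*2*(-12 + 15) = -5/3 + 2*3 + 4/3 - ⅙*2*3 = -5/3 + 6 + 4/3 - 1 = 14/3)
1/l(d(-21)) = 1/(14/3) = 3/14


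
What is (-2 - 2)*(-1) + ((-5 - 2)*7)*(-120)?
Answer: 5884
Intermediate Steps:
(-2 - 2)*(-1) + ((-5 - 2)*7)*(-120) = -4*(-1) - 7*7*(-120) = 4 - 49*(-120) = 4 + 5880 = 5884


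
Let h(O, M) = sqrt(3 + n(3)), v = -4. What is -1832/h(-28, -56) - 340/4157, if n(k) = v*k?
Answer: -340/4157 + 1832*I/3 ≈ -0.08179 + 610.67*I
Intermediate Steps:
n(k) = -4*k
h(O, M) = 3*I (h(O, M) = sqrt(3 - 4*3) = sqrt(3 - 12) = sqrt(-9) = 3*I)
-1832/h(-28, -56) - 340/4157 = -1832*(-I/3) - 340/4157 = -(-1832)*I/3 - 340*1/4157 = 1832*I/3 - 340/4157 = -340/4157 + 1832*I/3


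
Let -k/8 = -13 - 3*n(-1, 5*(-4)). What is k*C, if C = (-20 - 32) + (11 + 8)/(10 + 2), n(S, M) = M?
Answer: 56870/3 ≈ 18957.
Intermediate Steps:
C = -605/12 (C = -52 + 19/12 = -605/12 ≈ -50.417)
k = -376 (k = -8*(-13 - 15*(-4)) = -8*(-13 - 3*(-20)) = -8*(-13 + 60) = -8*47 = -376)
k*C = -376*(-605/12) = 56870/3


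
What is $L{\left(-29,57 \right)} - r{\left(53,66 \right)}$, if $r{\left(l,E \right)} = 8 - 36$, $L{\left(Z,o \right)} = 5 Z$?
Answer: $-117$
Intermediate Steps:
$r{\left(l,E \right)} = -28$ ($r{\left(l,E \right)} = 8 - 36 = -28$)
$L{\left(-29,57 \right)} - r{\left(53,66 \right)} = 5 \left(-29\right) - -28 = -145 + 28 = -117$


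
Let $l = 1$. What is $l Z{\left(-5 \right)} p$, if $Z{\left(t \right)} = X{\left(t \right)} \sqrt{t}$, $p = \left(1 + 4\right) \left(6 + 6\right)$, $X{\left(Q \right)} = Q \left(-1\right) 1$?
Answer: $300 i \sqrt{5} \approx 670.82 i$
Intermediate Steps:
$X{\left(Q \right)} = - Q$ ($X{\left(Q \right)} = - Q 1 = - Q$)
$p = 60$ ($p = 5 \cdot 12 = 60$)
$Z{\left(t \right)} = - t^{\frac{3}{2}}$ ($Z{\left(t \right)} = - t \sqrt{t} = - t^{\frac{3}{2}}$)
$l Z{\left(-5 \right)} p = 1 \left(- \left(-5\right)^{\frac{3}{2}}\right) 60 = 1 \left(- \left(-5\right) i \sqrt{5}\right) 60 = 1 \cdot 5 i \sqrt{5} \cdot 60 = 5 i \sqrt{5} \cdot 60 = 300 i \sqrt{5}$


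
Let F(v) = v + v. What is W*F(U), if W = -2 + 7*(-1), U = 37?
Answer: -666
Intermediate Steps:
F(v) = 2*v
W = -9 (W = -2 - 7 = -9)
W*F(U) = -18*37 = -9*74 = -666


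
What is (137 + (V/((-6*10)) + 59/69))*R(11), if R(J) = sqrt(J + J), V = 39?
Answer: 189343*sqrt(22)/1380 ≈ 643.55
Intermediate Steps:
R(J) = sqrt(2)*sqrt(J) (R(J) = sqrt(2*J) = sqrt(2)*sqrt(J))
(137 + (V/((-6*10)) + 59/69))*R(11) = (137 + (39/((-6*10)) + 59/69))*(sqrt(2)*sqrt(11)) = (137 + (39/(-60) + 59*(1/69)))*sqrt(22) = (137 + (39*(-1/60) + 59/69))*sqrt(22) = (137 + (-13/20 + 59/69))*sqrt(22) = (137 + 283/1380)*sqrt(22) = 189343*sqrt(22)/1380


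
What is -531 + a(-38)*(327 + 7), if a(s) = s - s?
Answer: -531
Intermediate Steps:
a(s) = 0
-531 + a(-38)*(327 + 7) = -531 + 0*(327 + 7) = -531 + 0*334 = -531 + 0 = -531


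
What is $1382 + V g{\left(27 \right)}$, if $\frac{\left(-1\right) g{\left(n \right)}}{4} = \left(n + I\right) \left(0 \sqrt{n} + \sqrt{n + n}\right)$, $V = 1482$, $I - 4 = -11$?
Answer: $1382 - 355680 \sqrt{6} \approx -8.6985 \cdot 10^{5}$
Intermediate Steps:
$I = -7$ ($I = 4 - 11 = -7$)
$g{\left(n \right)} = - 4 \sqrt{2} \sqrt{n} \left(-7 + n\right)$ ($g{\left(n \right)} = - 4 \left(n - 7\right) \left(0 \sqrt{n} + \sqrt{n + n}\right) = - 4 \left(-7 + n\right) \left(0 + \sqrt{2 n}\right) = - 4 \left(-7 + n\right) \left(0 + \sqrt{2} \sqrt{n}\right) = - 4 \left(-7 + n\right) \sqrt{2} \sqrt{n} = - 4 \sqrt{2} \sqrt{n} \left(-7 + n\right)$)
$1382 + V g{\left(27 \right)} = 1382 + 1482 \cdot 4 \sqrt{2} \sqrt{27} \left(7 - 27\right) = 1382 + 1482 \cdot 4 \sqrt{2} \cdot 3 \sqrt{3} \left(7 - 27\right) = 1382 + 1482 \cdot 4 \sqrt{2} \cdot 3 \sqrt{3} \left(-20\right) = 1382 + 1482 \left(- 240 \sqrt{6}\right) = 1382 - 355680 \sqrt{6}$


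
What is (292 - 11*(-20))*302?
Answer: 154624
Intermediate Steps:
(292 - 11*(-20))*302 = (292 + 220)*302 = 512*302 = 154624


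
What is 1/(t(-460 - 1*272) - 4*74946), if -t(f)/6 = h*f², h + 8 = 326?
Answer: -1/1022651976 ≈ -9.7785e-10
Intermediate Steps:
h = 318 (h = -8 + 326 = 318)
t(f) = -1908*f²
1/(t(-460 - 1*272) - 4*74946) = 1/(-1908*(-460 - 1*272)² - 4*74946) = 1/(-1908*(-460 - 272)² - 299784) = 1/(-1908*(-732)² - 299784) = 1/(-1908*535824 - 299784) = 1/(-1022352192 - 299784) = 1/(-1022651976) = -1/1022651976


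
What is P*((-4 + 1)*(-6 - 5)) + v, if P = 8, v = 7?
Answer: 271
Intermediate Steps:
P*((-4 + 1)*(-6 - 5)) + v = 8*((-4 + 1)*(-6 - 5)) + 7 = 8*(-3*(-11)) + 7 = 8*33 + 7 = 264 + 7 = 271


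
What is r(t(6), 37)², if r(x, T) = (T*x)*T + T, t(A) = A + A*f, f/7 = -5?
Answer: 77974419121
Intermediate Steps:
f = -35 (f = 7*(-5) = -35)
t(A) = -34*A (t(A) = A + A*(-35) = A - 35*A = -34*A)
r(x, T) = T + x*T² (r(x, T) = x*T² + T = T + x*T²)
r(t(6), 37)² = (37*(1 + 37*(-34*6)))² = (37*(1 + 37*(-204)))² = (37*(1 - 7548))² = (37*(-7547))² = (-279239)² = 77974419121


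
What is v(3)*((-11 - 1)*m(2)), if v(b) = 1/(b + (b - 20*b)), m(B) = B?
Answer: 4/9 ≈ 0.44444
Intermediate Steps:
v(b) = -1/(18*b) (v(b) = 1/(b + (b - 20*b)) = 1/(b - 19*b) = 1/(-18*b) = -1/(18*b))
v(3)*((-11 - 1)*m(2)) = (-1/18/3)*((-11 - 1)*2) = (-1/18*⅓)*(-12*2) = -1/54*(-24) = 4/9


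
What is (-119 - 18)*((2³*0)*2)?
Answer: 0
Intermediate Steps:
(-119 - 18)*((2³*0)*2) = -137*8*0*2 = -0*2 = -137*0 = 0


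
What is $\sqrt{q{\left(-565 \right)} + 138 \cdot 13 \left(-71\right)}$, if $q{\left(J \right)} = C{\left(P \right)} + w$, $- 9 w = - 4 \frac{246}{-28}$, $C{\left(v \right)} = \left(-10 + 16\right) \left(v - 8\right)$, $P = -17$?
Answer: $\frac{i \sqrt{56239806}}{21} \approx 357.11 i$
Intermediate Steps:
$C{\left(v \right)} = -48 + 6 v$ ($C{\left(v \right)} = 6 \left(-8 + v\right) = -48 + 6 v$)
$w = - \frac{82}{21}$ ($w = - \frac{\left(-4\right) \frac{246}{-28}}{9} = - \frac{\left(-4\right) 246 \left(- \frac{1}{28}\right)}{9} = - \frac{\left(-4\right) \left(- \frac{123}{14}\right)}{9} = \left(- \frac{1}{9}\right) \frac{246}{7} = - \frac{82}{21} \approx -3.9048$)
$q{\left(J \right)} = - \frac{3232}{21}$ ($q{\left(J \right)} = \left(-48 + 6 \left(-17\right)\right) - \frac{82}{21} = \left(-48 - 102\right) - \frac{82}{21} = -150 - \frac{82}{21} = - \frac{3232}{21}$)
$\sqrt{q{\left(-565 \right)} + 138 \cdot 13 \left(-71\right)} = \sqrt{- \frac{3232}{21} + 138 \cdot 13 \left(-71\right)} = \sqrt{- \frac{3232}{21} + 1794 \left(-71\right)} = \sqrt{- \frac{3232}{21} - 127374} = \sqrt{- \frac{2678086}{21}} = \frac{i \sqrt{56239806}}{21}$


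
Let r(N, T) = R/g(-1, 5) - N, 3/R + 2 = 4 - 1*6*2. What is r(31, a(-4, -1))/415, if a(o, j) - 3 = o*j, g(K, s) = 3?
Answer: -311/4150 ≈ -0.074940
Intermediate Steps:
R = -3/10 (R = 3/(-2 + (4 - 1*6*2)) = 3/(-2 + (4 - 6*2)) = 3/(-2 + (4 - 12)) = 3/(-2 - 8) = 3/(-10) = 3*(-⅒) = -3/10 ≈ -0.30000)
a(o, j) = 3 + j*o (a(o, j) = 3 + o*j = 3 + j*o)
r(N, T) = -⅒ - N (r(N, T) = -3/10/3 - N = -3/10*⅓ - N = -⅒ - N)
r(31, a(-4, -1))/415 = (-⅒ - 1*31)/415 = (-⅒ - 31)*(1/415) = -311/10*1/415 = -311/4150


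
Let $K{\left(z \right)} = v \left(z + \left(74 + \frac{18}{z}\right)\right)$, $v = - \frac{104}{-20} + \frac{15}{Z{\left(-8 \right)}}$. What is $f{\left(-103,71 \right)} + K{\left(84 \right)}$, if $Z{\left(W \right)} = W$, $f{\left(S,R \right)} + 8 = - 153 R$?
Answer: $- \frac{165519}{16} \approx -10345.0$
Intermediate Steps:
$f{\left(S,R \right)} = -8 - 153 R$
$v = \frac{133}{40}$ ($v = - \frac{104}{-20} + \frac{15}{-8} = \left(-104\right) \left(- \frac{1}{20}\right) + 15 \left(- \frac{1}{8}\right) = \frac{26}{5} - \frac{15}{8} = \frac{133}{40} \approx 3.325$)
$K{\left(z \right)} = \frac{4921}{20} + \frac{133 z}{40} + \frac{1197}{20 z}$ ($K{\left(z \right)} = \frac{133 \left(z + \left(74 + \frac{18}{z}\right)\right)}{40} = \frac{133 \left(74 + z + \frac{18}{z}\right)}{40} = \frac{4921}{20} + \frac{133 z}{40} + \frac{1197}{20 z}$)
$f{\left(-103,71 \right)} + K{\left(84 \right)} = \left(-8 - 10863\right) + \frac{133 \left(18 + 84 \left(74 + 84\right)\right)}{40 \cdot 84} = \left(-8 - 10863\right) + \frac{133}{40} \cdot \frac{1}{84} \left(18 + 84 \cdot 158\right) = -10871 + \frac{133}{40} \cdot \frac{1}{84} \left(18 + 13272\right) = -10871 + \frac{133}{40} \cdot \frac{1}{84} \cdot 13290 = -10871 + \frac{8417}{16} = - \frac{165519}{16}$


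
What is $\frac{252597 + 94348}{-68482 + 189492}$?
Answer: $\frac{69389}{24202} \approx 2.8671$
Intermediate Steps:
$\frac{252597 + 94348}{-68482 + 189492} = \frac{346945}{121010} = 346945 \cdot \frac{1}{121010} = \frac{69389}{24202}$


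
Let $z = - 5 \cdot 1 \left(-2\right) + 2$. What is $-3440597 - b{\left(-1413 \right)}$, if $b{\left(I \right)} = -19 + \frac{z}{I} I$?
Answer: $-3440590$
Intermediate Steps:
$z = 12$ ($z = \left(-5\right) \left(-2\right) + 2 = 10 + 2 = 12$)
$b{\left(I \right)} = -7$ ($b{\left(I \right)} = -19 + \frac{12}{I} I = -19 + 12 = -7$)
$-3440597 - b{\left(-1413 \right)} = -3440597 - -7 = -3440597 + 7 = -3440590$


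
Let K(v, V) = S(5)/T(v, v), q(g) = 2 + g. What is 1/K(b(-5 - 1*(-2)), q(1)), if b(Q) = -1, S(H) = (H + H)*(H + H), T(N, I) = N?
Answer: -1/100 ≈ -0.010000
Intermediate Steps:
S(H) = 4*H² (S(H) = (2*H)*(2*H) = 4*H²)
K(v, V) = 100/v (K(v, V) = (4*5²)/v = (4*25)/v = 100/v)
1/K(b(-5 - 1*(-2)), q(1)) = 1/(100/(-1)) = 1/(100*(-1)) = 1/(-100) = -1/100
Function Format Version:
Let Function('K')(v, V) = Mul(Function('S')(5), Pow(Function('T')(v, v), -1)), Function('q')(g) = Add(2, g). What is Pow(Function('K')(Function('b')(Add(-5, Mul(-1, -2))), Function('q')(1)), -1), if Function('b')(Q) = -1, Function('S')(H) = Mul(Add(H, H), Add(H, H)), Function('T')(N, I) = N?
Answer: Rational(-1, 100) ≈ -0.010000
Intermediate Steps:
Function('S')(H) = Mul(4, Pow(H, 2)) (Function('S')(H) = Mul(Mul(2, H), Mul(2, H)) = Mul(4, Pow(H, 2)))
Function('K')(v, V) = Mul(100, Pow(v, -1)) (Function('K')(v, V) = Mul(Mul(4, Pow(5, 2)), Pow(v, -1)) = Mul(Mul(4, 25), Pow(v, -1)) = Mul(100, Pow(v, -1)))
Pow(Function('K')(Function('b')(Add(-5, Mul(-1, -2))), Function('q')(1)), -1) = Pow(Mul(100, Pow(-1, -1)), -1) = Pow(Mul(100, -1), -1) = Pow(-100, -1) = Rational(-1, 100)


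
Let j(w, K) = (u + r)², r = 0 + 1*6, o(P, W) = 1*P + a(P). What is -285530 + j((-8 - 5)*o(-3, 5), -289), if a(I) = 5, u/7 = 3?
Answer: -284801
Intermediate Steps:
u = 21 (u = 7*3 = 21)
o(P, W) = 5 + P (o(P, W) = 1*P + 5 = P + 5 = 5 + P)
r = 6 (r = 0 + 6 = 6)
j(w, K) = 729 (j(w, K) = (21 + 6)² = 27² = 729)
-285530 + j((-8 - 5)*o(-3, 5), -289) = -285530 + 729 = -284801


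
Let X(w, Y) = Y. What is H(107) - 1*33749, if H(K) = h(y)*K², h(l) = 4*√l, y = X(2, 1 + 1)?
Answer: -33749 + 45796*√2 ≈ 31016.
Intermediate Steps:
y = 2 (y = 1 + 1 = 2)
H(K) = 4*√2*K² (H(K) = (4*√2)*K² = 4*√2*K²)
H(107) - 1*33749 = 4*√2*107² - 1*33749 = 4*√2*11449 - 33749 = 45796*√2 - 33749 = -33749 + 45796*√2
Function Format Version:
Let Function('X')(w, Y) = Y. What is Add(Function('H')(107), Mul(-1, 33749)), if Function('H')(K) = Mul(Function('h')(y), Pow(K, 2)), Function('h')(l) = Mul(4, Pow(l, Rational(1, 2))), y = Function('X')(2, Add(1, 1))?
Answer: Add(-33749, Mul(45796, Pow(2, Rational(1, 2)))) ≈ 31016.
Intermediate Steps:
y = 2 (y = Add(1, 1) = 2)
Function('H')(K) = Mul(4, Pow(2, Rational(1, 2)), Pow(K, 2)) (Function('H')(K) = Mul(Mul(4, Pow(2, Rational(1, 2))), Pow(K, 2)) = Mul(4, Pow(2, Rational(1, 2)), Pow(K, 2)))
Add(Function('H')(107), Mul(-1, 33749)) = Add(Mul(4, Pow(2, Rational(1, 2)), Pow(107, 2)), Mul(-1, 33749)) = Add(Mul(4, Pow(2, Rational(1, 2)), 11449), -33749) = Add(Mul(45796, Pow(2, Rational(1, 2))), -33749) = Add(-33749, Mul(45796, Pow(2, Rational(1, 2))))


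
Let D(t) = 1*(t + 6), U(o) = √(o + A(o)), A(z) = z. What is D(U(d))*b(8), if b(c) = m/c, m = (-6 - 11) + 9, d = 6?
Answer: -6 - 2*√3 ≈ -9.4641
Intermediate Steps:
U(o) = √2*√o (U(o) = √(o + o) = √(2*o) = √2*√o)
m = -8 (m = -17 + 9 = -8)
D(t) = 6 + t (D(t) = 1*(6 + t) = 6 + t)
b(c) = -8/c
D(U(d))*b(8) = (6 + √2*√6)*(-8/8) = (6 + 2*√3)*(-8*⅛) = (6 + 2*√3)*(-1) = -6 - 2*√3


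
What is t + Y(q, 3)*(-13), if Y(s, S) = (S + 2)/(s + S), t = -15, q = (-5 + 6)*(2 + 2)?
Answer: -170/7 ≈ -24.286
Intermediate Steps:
q = 4 (q = 1*4 = 4)
Y(s, S) = (2 + S)/(S + s)
t + Y(q, 3)*(-13) = -15 + ((2 + 3)/(3 + 4))*(-13) = -15 + (5/7)*(-13) = -15 - 65/7 = -170/7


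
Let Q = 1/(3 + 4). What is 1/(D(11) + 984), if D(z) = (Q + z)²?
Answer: 49/54300 ≈ 0.00090239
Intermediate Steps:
Q = ⅐ (Q = 1/7 = ⅐ ≈ 0.14286)
D(z) = (⅐ + z)²
1/(D(11) + 984) = 1/((1 + 7*11)²/49 + 984) = 1/((1 + 77)²/49 + 984) = 1/((1/49)*78² + 984) = 1/((1/49)*6084 + 984) = 1/(6084/49 + 984) = 1/(54300/49) = 49/54300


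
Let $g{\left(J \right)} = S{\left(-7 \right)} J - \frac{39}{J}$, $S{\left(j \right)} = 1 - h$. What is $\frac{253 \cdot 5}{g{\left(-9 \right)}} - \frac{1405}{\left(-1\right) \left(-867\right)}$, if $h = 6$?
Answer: $\frac{3082325}{128316} \approx 24.021$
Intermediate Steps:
$S{\left(j \right)} = -5$ ($S{\left(j \right)} = 1 - 6 = -5$)
$g{\left(J \right)} = - \frac{39}{J} - 5 J$ ($g{\left(J \right)} = - 5 J - \frac{39}{J} = - \frac{39}{J} - 5 J$)
$\frac{253 \cdot 5}{g{\left(-9 \right)}} - \frac{1405}{\left(-1\right) \left(-867\right)} = \frac{253 \cdot 5}{- \frac{39}{-9} - -45} - \frac{1405}{\left(-1\right) \left(-867\right)} = \frac{1265}{\left(-39\right) \left(- \frac{1}{9}\right) + 45} - \frac{1405}{867} = \frac{1265}{\frac{13}{3} + 45} - \frac{1405}{867} = \frac{1265}{\frac{148}{3}} - \frac{1405}{867} = 1265 \cdot \frac{3}{148} - \frac{1405}{867} = \frac{3795}{148} - \frac{1405}{867} = \frac{3082325}{128316}$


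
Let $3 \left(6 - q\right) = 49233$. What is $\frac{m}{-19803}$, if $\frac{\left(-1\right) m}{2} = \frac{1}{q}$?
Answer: $- \frac{2}{324868215} \approx -6.1563 \cdot 10^{-9}$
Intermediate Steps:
$q = -16405$ ($q = 6 - 16411 = -16405$)
$m = \frac{2}{16405}$ ($m = - \frac{2}{-16405} = \left(-2\right) \left(- \frac{1}{16405}\right) = \frac{2}{16405} \approx 0.00012191$)
$\frac{m}{-19803} = \frac{2}{16405 \left(-19803\right)} = \frac{2}{16405} \left(- \frac{1}{19803}\right) = - \frac{2}{324868215}$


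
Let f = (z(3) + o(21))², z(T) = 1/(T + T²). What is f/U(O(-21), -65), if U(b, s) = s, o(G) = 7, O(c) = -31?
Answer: -1445/1872 ≈ -0.77190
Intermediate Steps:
f = 7225/144 (f = (1/(3*(1 + 3)) + 7)² = ((⅓)/4 + 7)² = ((⅓)*(¼) + 7)² = (1/12 + 7)² = (85/12)² = 7225/144 ≈ 50.174)
f/U(O(-21), -65) = (7225/144)/(-65) = (7225/144)*(-1/65) = -1445/1872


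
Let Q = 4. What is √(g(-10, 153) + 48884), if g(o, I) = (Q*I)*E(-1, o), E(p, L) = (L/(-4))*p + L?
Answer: √41234 ≈ 203.06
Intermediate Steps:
E(p, L) = L - L*p/4 (E(p, L) = (L*(-¼))*p + L = (-L/4)*p + L = -L*p/4 + L = L - L*p/4)
g(o, I) = 5*I*o (g(o, I) = (4*I)*(o*(4 - 1*(-1))/4) = (4*I)*(o*(4 + 1)/4) = (4*I)*((¼)*o*5) = (4*I)*(5*o/4) = 5*I*o)
√(g(-10, 153) + 48884) = √(5*153*(-10) + 48884) = √(-7650 + 48884) = √41234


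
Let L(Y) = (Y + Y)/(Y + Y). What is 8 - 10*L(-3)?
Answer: -2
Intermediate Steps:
L(Y) = 1 (L(Y) = (2*Y)/((2*Y)) = (2*Y)*(1/(2*Y)) = 1)
8 - 10*L(-3) = 8 - 10*1 = 8 - 10 = -2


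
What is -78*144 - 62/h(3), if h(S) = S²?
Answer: -101150/9 ≈ -11239.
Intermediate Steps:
-78*144 - 62/h(3) = -78*144 - 62/(3²) = -11232 - 62/9 = -101150/9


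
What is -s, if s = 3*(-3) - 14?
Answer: 23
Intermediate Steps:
s = -23 (s = -9 - 14 = -23)
-s = -1*(-23) = 23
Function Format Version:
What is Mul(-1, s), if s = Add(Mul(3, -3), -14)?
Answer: 23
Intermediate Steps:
s = -23 (s = Add(-9, -14) = -23)
Mul(-1, s) = Mul(-1, -23) = 23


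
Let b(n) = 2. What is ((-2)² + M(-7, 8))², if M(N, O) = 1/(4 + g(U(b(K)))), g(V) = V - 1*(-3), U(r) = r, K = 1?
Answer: 1369/81 ≈ 16.901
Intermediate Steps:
g(V) = 3 + V (g(V) = V + 3 = 3 + V)
M(N, O) = ⅑ (M(N, O) = 1/(4 + (3 + 2)) = 1/(4 + 5) = 1/9 = ⅑)
((-2)² + M(-7, 8))² = ((-2)² + ⅑)² = (4 + ⅑)² = (37/9)² = 1369/81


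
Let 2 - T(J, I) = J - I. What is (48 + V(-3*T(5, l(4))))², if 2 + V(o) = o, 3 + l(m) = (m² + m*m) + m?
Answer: 1936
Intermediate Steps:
l(m) = -3 + m + 2*m² (l(m) = -3 + ((m² + m*m) + m) = -3 + ((m² + m²) + m) = -3 + (2*m² + m) = -3 + (m + 2*m²) = -3 + m + 2*m²)
T(J, I) = 2 + I - J (T(J, I) = 2 - (J - I) = 2 + (I - J) = 2 + I - J)
V(o) = -2 + o
(48 + V(-3*T(5, l(4))))² = (48 + (-2 - 3*(2 + (-3 + 4 + 2*4²) - 1*5)))² = (48 + (-2 - 3*(2 + (-3 + 4 + 2*16) - 5)))² = (48 + (-2 - 3*(2 + (-3 + 4 + 32) - 5)))² = (48 + (-2 - 3*(2 + 33 - 5)))² = (48 + (-2 - 3*30))² = (48 + (-2 - 90))² = (48 - 92)² = (-44)² = 1936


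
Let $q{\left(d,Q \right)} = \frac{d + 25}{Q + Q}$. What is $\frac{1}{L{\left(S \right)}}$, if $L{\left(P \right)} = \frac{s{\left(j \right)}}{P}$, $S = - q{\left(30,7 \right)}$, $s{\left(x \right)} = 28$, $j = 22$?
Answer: $- \frac{55}{392} \approx -0.14031$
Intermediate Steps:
$q{\left(d,Q \right)} = \frac{25 + d}{2 Q}$
$S = - \frac{55}{14}$ ($S = - \frac{25 + 30}{2 \cdot 7} = - \frac{55}{2 \cdot 7} = \left(-1\right) \frac{55}{14} = - \frac{55}{14} \approx -3.9286$)
$L{\left(P \right)} = \frac{28}{P}$
$\frac{1}{L{\left(S \right)}} = \frac{1}{28 \frac{1}{- \frac{55}{14}}} = \frac{1}{28 \left(- \frac{14}{55}\right)} = \frac{1}{- \frac{392}{55}} = - \frac{55}{392}$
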